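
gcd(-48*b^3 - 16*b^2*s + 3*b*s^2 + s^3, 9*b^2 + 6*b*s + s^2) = 3*b + s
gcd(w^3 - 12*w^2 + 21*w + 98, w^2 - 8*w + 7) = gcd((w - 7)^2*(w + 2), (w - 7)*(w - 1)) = w - 7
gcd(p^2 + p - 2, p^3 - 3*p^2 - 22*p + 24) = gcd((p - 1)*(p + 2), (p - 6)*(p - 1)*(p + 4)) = p - 1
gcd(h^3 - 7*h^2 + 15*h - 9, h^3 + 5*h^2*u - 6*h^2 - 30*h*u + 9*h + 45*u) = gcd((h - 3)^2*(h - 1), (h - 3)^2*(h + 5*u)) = h^2 - 6*h + 9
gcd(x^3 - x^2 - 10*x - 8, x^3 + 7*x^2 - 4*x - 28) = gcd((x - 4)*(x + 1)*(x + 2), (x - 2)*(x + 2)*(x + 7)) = x + 2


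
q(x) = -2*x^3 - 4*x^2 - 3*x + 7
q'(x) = -6*x^2 - 8*x - 3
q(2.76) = -73.80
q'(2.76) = -70.79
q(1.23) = -6.46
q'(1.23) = -21.92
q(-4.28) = 103.37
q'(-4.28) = -78.67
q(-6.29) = 365.33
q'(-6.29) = -190.06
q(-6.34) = 374.92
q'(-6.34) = -193.45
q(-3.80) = 70.38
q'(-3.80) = -59.24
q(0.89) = -0.25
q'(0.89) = -14.87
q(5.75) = -522.72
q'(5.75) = -247.38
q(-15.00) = 5902.00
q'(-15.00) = -1233.00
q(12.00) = -4061.00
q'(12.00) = -963.00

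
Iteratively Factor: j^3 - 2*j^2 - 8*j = (j - 4)*(j^2 + 2*j) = j*(j - 4)*(j + 2)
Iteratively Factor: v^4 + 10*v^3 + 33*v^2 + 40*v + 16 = (v + 4)*(v^3 + 6*v^2 + 9*v + 4) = (v + 4)^2*(v^2 + 2*v + 1) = (v + 1)*(v + 4)^2*(v + 1)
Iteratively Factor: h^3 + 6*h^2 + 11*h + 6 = (h + 3)*(h^2 + 3*h + 2) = (h + 2)*(h + 3)*(h + 1)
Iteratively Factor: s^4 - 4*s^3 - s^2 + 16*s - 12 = (s - 2)*(s^3 - 2*s^2 - 5*s + 6) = (s - 2)*(s + 2)*(s^2 - 4*s + 3) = (s - 2)*(s - 1)*(s + 2)*(s - 3)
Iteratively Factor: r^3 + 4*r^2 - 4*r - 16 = (r + 4)*(r^2 - 4) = (r + 2)*(r + 4)*(r - 2)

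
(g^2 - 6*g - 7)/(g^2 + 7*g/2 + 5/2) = 2*(g - 7)/(2*g + 5)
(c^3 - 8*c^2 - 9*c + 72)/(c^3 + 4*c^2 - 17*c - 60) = (c^2 - 11*c + 24)/(c^2 + c - 20)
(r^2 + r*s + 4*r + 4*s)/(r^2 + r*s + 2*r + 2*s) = (r + 4)/(r + 2)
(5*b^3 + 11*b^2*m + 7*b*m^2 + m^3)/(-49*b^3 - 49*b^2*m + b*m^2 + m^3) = (-5*b^2 - 6*b*m - m^2)/(49*b^2 - m^2)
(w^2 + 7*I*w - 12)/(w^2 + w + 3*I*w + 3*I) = (w + 4*I)/(w + 1)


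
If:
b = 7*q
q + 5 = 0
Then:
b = -35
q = -5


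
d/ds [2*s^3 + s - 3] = 6*s^2 + 1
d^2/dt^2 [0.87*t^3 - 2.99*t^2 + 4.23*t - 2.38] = 5.22*t - 5.98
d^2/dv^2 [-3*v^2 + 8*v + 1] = -6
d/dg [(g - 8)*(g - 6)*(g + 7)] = 3*g^2 - 14*g - 50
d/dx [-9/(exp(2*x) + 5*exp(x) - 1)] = (18*exp(x) + 45)*exp(x)/(exp(2*x) + 5*exp(x) - 1)^2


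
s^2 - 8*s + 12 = (s - 6)*(s - 2)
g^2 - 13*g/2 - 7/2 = (g - 7)*(g + 1/2)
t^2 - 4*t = t*(t - 4)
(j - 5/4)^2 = j^2 - 5*j/2 + 25/16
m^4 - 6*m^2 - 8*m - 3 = (m - 3)*(m + 1)^3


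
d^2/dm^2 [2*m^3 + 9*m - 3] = 12*m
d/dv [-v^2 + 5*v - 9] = 5 - 2*v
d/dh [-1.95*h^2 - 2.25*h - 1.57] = -3.9*h - 2.25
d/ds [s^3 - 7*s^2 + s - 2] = 3*s^2 - 14*s + 1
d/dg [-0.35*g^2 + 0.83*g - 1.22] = 0.83 - 0.7*g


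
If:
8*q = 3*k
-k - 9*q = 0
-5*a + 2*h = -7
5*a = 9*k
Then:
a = 0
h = -7/2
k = 0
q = 0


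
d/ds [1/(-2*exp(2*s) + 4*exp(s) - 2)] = (exp(s) - 1)*exp(s)/(exp(2*s) - 2*exp(s) + 1)^2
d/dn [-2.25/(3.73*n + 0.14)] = 8.3925/(3.73*n + 0.14)^2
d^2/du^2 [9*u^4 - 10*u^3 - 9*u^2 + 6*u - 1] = 108*u^2 - 60*u - 18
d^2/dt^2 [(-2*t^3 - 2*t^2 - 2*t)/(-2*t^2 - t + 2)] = 4*(7*t^3 + 6*t^2 + 24*t + 6)/(8*t^6 + 12*t^5 - 18*t^4 - 23*t^3 + 18*t^2 + 12*t - 8)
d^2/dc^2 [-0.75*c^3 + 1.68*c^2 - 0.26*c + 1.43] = 3.36 - 4.5*c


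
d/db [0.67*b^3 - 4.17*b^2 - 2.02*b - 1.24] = 2.01*b^2 - 8.34*b - 2.02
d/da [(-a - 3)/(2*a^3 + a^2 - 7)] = (-2*a^3 - a^2 + 2*a*(a + 3)*(3*a + 1) + 7)/(2*a^3 + a^2 - 7)^2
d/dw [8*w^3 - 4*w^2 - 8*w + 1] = 24*w^2 - 8*w - 8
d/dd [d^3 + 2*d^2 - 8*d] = 3*d^2 + 4*d - 8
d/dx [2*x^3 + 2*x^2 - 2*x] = 6*x^2 + 4*x - 2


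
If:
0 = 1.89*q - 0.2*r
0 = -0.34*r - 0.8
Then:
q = -0.25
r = -2.35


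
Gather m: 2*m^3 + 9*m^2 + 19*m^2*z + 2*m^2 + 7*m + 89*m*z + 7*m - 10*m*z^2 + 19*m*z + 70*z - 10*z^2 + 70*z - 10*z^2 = 2*m^3 + m^2*(19*z + 11) + m*(-10*z^2 + 108*z + 14) - 20*z^2 + 140*z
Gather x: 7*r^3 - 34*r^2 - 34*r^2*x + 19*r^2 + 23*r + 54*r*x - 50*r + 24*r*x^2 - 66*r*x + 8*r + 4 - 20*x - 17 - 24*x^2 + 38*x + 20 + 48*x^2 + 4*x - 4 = 7*r^3 - 15*r^2 - 19*r + x^2*(24*r + 24) + x*(-34*r^2 - 12*r + 22) + 3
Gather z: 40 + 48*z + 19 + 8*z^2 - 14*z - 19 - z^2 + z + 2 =7*z^2 + 35*z + 42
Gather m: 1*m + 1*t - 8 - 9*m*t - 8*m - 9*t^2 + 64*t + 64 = m*(-9*t - 7) - 9*t^2 + 65*t + 56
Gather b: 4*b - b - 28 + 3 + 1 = 3*b - 24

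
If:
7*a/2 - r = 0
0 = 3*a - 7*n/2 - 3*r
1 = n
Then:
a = -7/15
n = 1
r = -49/30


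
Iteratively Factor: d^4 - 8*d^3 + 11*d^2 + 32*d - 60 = (d + 2)*(d^3 - 10*d^2 + 31*d - 30) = (d - 5)*(d + 2)*(d^2 - 5*d + 6) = (d - 5)*(d - 2)*(d + 2)*(d - 3)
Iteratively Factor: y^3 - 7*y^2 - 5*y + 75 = (y - 5)*(y^2 - 2*y - 15) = (y - 5)*(y + 3)*(y - 5)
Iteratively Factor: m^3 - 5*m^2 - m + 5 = (m + 1)*(m^2 - 6*m + 5) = (m - 1)*(m + 1)*(m - 5)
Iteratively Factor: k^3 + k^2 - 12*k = (k - 3)*(k^2 + 4*k) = (k - 3)*(k + 4)*(k)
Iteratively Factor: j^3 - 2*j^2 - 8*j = (j - 4)*(j^2 + 2*j) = (j - 4)*(j + 2)*(j)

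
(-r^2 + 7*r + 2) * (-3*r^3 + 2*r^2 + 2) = 3*r^5 - 23*r^4 + 8*r^3 + 2*r^2 + 14*r + 4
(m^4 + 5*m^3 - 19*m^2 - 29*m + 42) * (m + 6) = m^5 + 11*m^4 + 11*m^3 - 143*m^2 - 132*m + 252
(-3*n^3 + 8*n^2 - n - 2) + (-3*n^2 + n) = -3*n^3 + 5*n^2 - 2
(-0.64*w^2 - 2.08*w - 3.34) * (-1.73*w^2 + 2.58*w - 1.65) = 1.1072*w^4 + 1.9472*w^3 + 1.4678*w^2 - 5.1852*w + 5.511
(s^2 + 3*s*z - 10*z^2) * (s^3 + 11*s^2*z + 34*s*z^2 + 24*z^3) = s^5 + 14*s^4*z + 57*s^3*z^2 + 16*s^2*z^3 - 268*s*z^4 - 240*z^5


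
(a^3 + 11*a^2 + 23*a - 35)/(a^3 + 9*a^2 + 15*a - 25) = (a + 7)/(a + 5)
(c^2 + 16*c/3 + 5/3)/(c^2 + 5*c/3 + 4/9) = 3*(c + 5)/(3*c + 4)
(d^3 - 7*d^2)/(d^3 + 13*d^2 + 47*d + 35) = d^2*(d - 7)/(d^3 + 13*d^2 + 47*d + 35)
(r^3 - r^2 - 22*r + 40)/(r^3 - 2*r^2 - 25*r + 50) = (r - 4)/(r - 5)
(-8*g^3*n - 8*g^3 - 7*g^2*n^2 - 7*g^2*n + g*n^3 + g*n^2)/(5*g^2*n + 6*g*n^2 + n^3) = g*(-8*g*n - 8*g + n^2 + n)/(n*(5*g + n))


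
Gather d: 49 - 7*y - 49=-7*y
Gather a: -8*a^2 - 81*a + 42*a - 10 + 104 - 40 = -8*a^2 - 39*a + 54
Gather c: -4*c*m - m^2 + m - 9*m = -4*c*m - m^2 - 8*m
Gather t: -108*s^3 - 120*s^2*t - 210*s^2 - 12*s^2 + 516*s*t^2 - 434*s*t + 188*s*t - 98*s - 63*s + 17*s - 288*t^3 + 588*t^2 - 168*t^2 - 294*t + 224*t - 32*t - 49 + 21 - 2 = -108*s^3 - 222*s^2 - 144*s - 288*t^3 + t^2*(516*s + 420) + t*(-120*s^2 - 246*s - 102) - 30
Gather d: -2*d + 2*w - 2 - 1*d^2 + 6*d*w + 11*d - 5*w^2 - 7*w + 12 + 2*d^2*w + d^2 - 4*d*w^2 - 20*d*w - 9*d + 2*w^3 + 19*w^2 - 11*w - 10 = 2*d^2*w + d*(-4*w^2 - 14*w) + 2*w^3 + 14*w^2 - 16*w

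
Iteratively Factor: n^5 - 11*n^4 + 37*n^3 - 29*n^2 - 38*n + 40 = (n - 2)*(n^4 - 9*n^3 + 19*n^2 + 9*n - 20) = (n - 2)*(n + 1)*(n^3 - 10*n^2 + 29*n - 20) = (n - 4)*(n - 2)*(n + 1)*(n^2 - 6*n + 5) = (n - 4)*(n - 2)*(n - 1)*(n + 1)*(n - 5)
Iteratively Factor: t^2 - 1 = (t - 1)*(t + 1)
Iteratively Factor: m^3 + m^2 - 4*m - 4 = (m + 2)*(m^2 - m - 2) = (m - 2)*(m + 2)*(m + 1)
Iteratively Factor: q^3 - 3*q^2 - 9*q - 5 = (q + 1)*(q^2 - 4*q - 5) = (q - 5)*(q + 1)*(q + 1)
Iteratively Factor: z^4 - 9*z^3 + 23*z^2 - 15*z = (z)*(z^3 - 9*z^2 + 23*z - 15) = z*(z - 3)*(z^2 - 6*z + 5) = z*(z - 5)*(z - 3)*(z - 1)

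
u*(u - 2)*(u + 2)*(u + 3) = u^4 + 3*u^3 - 4*u^2 - 12*u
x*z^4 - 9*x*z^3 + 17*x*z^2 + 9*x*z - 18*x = (z - 6)*(z - 3)*(z - 1)*(x*z + x)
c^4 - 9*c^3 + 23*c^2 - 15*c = c*(c - 5)*(c - 3)*(c - 1)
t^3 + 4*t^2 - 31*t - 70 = (t - 5)*(t + 2)*(t + 7)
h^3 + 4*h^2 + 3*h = h*(h + 1)*(h + 3)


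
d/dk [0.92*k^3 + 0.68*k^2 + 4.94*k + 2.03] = 2.76*k^2 + 1.36*k + 4.94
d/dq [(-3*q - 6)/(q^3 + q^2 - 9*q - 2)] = 3*(-q^3 - q^2 + 9*q + (q + 2)*(3*q^2 + 2*q - 9) + 2)/(q^3 + q^2 - 9*q - 2)^2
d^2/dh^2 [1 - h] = 0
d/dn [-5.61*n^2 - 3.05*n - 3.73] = -11.22*n - 3.05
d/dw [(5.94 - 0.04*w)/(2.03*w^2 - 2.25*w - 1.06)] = (0.0812*w^2 - 24.1164*w + 13.4074)/(4.1209*w^4 - 9.135*w^3 + 0.758900000000001*w^2 + 4.77*w + 1.1236)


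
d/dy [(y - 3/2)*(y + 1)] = 2*y - 1/2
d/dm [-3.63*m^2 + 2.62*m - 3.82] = 2.62 - 7.26*m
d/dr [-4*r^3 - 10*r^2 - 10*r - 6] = -12*r^2 - 20*r - 10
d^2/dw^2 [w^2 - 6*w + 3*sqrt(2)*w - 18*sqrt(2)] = 2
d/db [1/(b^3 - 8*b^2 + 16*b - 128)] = (-3*b^2 + 16*b - 16)/(b^3 - 8*b^2 + 16*b - 128)^2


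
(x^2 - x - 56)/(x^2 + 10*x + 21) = (x - 8)/(x + 3)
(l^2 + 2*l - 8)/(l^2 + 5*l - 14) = (l + 4)/(l + 7)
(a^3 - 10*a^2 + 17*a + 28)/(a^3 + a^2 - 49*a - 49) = (a - 4)/(a + 7)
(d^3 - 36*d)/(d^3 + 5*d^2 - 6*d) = (d - 6)/(d - 1)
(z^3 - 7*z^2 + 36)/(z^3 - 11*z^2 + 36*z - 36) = (z + 2)/(z - 2)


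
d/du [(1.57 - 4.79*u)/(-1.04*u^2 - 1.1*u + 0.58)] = (-4.9816*u^2 + 3.2656*u - 1.0512)/(1.0816*u^4 + 2.288*u^3 + 0.00360000000000027*u^2 - 1.276*u + 0.3364)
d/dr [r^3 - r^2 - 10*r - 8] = 3*r^2 - 2*r - 10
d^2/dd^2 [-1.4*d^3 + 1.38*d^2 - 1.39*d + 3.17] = 2.76 - 8.4*d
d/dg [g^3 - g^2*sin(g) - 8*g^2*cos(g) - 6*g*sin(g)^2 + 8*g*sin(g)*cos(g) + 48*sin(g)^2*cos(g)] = 8*g^2*sin(g) - g^2*cos(g) + 3*g^2 - 2*g*sin(g) - 6*g*sin(2*g) - 16*g*cos(g) + 8*g*cos(2*g) - 12*sin(g) + 4*sin(2*g) + 36*sin(3*g) + 3*cos(2*g) - 3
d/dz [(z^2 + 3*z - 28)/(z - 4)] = 1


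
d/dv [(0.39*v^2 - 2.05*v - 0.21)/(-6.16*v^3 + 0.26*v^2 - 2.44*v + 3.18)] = (2.4024*v^4 - 25.256*v^3 - 4.2994*v^2 + 2.5896*v - 7.0314)/(37.9456*v^6 - 3.2032*v^5 + 30.1284*v^4 - 40.4464*v^3 + 7.6072*v^2 - 15.5184*v + 10.1124)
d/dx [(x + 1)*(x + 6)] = 2*x + 7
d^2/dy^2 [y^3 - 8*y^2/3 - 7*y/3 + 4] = 6*y - 16/3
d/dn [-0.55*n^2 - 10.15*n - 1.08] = -1.1*n - 10.15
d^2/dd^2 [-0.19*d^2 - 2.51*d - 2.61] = -0.380000000000000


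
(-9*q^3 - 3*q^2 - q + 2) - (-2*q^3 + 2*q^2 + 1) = -7*q^3 - 5*q^2 - q + 1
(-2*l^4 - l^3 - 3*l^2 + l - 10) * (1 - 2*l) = 4*l^5 + 5*l^3 - 5*l^2 + 21*l - 10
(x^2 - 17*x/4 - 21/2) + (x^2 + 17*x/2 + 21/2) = 2*x^2 + 17*x/4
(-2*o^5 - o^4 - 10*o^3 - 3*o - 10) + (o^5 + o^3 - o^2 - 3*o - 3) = -o^5 - o^4 - 9*o^3 - o^2 - 6*o - 13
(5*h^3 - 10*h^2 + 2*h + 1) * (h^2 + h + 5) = 5*h^5 - 5*h^4 + 17*h^3 - 47*h^2 + 11*h + 5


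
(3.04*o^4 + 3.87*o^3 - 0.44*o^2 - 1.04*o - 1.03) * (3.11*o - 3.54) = 9.4544*o^5 + 1.2741*o^4 - 15.0682*o^3 - 1.6768*o^2 + 0.4783*o + 3.6462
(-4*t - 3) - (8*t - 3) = -12*t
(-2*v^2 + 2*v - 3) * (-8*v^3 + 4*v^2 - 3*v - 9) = 16*v^5 - 24*v^4 + 38*v^3 - 9*v + 27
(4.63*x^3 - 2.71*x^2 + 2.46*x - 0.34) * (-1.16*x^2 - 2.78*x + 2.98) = -5.3708*x^5 - 9.7278*x^4 + 18.4776*x^3 - 14.5202*x^2 + 8.276*x - 1.0132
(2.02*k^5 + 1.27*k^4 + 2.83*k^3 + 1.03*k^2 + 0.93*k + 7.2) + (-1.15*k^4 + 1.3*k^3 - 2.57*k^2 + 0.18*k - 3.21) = 2.02*k^5 + 0.12*k^4 + 4.13*k^3 - 1.54*k^2 + 1.11*k + 3.99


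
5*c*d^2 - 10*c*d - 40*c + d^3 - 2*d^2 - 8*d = (5*c + d)*(d - 4)*(d + 2)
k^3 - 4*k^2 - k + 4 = (k - 4)*(k - 1)*(k + 1)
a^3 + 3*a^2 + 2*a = a*(a + 1)*(a + 2)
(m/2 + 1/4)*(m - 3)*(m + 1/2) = m^3/2 - m^2 - 11*m/8 - 3/8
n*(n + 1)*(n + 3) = n^3 + 4*n^2 + 3*n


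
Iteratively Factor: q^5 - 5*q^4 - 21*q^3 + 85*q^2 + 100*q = (q + 1)*(q^4 - 6*q^3 - 15*q^2 + 100*q) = (q + 1)*(q + 4)*(q^3 - 10*q^2 + 25*q) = q*(q + 1)*(q + 4)*(q^2 - 10*q + 25) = q*(q - 5)*(q + 1)*(q + 4)*(q - 5)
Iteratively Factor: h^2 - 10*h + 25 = (h - 5)*(h - 5)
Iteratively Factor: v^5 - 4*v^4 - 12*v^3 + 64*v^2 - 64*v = (v - 2)*(v^4 - 2*v^3 - 16*v^2 + 32*v) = (v - 4)*(v - 2)*(v^3 + 2*v^2 - 8*v) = (v - 4)*(v - 2)*(v + 4)*(v^2 - 2*v) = v*(v - 4)*(v - 2)*(v + 4)*(v - 2)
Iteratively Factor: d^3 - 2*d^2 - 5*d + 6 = (d + 2)*(d^2 - 4*d + 3) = (d - 1)*(d + 2)*(d - 3)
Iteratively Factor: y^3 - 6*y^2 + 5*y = (y - 5)*(y^2 - y) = (y - 5)*(y - 1)*(y)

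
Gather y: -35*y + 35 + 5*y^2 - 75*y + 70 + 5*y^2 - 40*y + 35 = 10*y^2 - 150*y + 140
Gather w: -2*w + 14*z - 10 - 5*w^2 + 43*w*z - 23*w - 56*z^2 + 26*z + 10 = -5*w^2 + w*(43*z - 25) - 56*z^2 + 40*z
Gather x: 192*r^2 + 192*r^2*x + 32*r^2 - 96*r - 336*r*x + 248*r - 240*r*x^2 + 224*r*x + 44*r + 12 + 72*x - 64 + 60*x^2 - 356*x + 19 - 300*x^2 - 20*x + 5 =224*r^2 + 196*r + x^2*(-240*r - 240) + x*(192*r^2 - 112*r - 304) - 28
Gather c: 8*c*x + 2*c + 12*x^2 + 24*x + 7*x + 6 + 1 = c*(8*x + 2) + 12*x^2 + 31*x + 7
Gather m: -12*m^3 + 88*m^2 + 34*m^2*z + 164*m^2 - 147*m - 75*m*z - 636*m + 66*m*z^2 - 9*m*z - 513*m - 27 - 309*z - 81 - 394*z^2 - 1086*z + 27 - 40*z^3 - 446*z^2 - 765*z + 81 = -12*m^3 + m^2*(34*z + 252) + m*(66*z^2 - 84*z - 1296) - 40*z^3 - 840*z^2 - 2160*z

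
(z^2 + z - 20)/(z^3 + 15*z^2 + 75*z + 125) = (z - 4)/(z^2 + 10*z + 25)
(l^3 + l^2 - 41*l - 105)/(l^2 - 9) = (l^2 - 2*l - 35)/(l - 3)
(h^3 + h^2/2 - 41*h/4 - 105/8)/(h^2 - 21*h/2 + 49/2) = (h^2 + 4*h + 15/4)/(h - 7)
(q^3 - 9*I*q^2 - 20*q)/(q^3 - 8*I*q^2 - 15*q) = (q - 4*I)/(q - 3*I)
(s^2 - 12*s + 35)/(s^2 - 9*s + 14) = (s - 5)/(s - 2)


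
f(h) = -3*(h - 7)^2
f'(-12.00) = 114.00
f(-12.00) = -1083.00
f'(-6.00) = 78.00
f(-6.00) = -507.00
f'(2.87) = 24.78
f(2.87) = -51.17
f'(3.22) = 22.68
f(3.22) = -42.87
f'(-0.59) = 45.54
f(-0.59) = -172.82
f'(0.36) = 39.84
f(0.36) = -132.27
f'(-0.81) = 46.86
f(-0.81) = -182.99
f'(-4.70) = 70.20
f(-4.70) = -410.67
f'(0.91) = 36.54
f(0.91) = -111.26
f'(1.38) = 33.72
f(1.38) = -94.75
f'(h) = 42 - 6*h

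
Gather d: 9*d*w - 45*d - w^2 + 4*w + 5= d*(9*w - 45) - w^2 + 4*w + 5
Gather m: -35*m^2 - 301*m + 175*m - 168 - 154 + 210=-35*m^2 - 126*m - 112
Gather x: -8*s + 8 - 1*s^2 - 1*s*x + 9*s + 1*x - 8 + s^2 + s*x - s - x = 0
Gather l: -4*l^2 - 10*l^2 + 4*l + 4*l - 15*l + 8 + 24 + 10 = -14*l^2 - 7*l + 42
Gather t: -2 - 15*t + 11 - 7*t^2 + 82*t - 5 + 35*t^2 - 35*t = 28*t^2 + 32*t + 4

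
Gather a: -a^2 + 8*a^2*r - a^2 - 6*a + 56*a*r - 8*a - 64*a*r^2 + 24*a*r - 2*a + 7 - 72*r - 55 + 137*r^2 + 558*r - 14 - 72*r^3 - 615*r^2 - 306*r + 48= a^2*(8*r - 2) + a*(-64*r^2 + 80*r - 16) - 72*r^3 - 478*r^2 + 180*r - 14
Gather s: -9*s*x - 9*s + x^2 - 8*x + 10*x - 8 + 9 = s*(-9*x - 9) + x^2 + 2*x + 1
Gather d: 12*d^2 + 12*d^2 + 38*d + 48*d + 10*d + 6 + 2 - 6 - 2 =24*d^2 + 96*d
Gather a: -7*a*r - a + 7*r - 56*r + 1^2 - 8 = a*(-7*r - 1) - 49*r - 7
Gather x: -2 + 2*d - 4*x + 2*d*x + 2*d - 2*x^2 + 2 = 4*d - 2*x^2 + x*(2*d - 4)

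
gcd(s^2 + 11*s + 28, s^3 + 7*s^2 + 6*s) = 1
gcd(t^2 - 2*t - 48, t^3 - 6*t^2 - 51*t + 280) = t - 8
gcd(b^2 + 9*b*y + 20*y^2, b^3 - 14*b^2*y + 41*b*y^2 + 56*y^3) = 1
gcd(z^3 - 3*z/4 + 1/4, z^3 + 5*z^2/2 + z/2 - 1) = z^2 + z/2 - 1/2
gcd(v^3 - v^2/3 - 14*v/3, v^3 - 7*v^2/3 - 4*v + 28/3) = v^2 - v/3 - 14/3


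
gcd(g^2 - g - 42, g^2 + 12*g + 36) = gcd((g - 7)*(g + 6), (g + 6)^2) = g + 6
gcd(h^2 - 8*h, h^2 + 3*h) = h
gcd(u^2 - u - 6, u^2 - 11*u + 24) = u - 3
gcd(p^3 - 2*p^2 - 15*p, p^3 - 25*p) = p^2 - 5*p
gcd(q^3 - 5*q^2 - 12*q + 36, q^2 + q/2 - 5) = q - 2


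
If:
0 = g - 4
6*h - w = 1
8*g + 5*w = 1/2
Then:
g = 4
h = -53/60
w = -63/10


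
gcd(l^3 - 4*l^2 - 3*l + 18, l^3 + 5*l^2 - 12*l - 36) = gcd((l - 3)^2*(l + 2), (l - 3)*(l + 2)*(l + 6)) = l^2 - l - 6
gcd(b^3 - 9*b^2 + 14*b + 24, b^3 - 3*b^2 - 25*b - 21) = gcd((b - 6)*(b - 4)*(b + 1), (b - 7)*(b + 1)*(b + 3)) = b + 1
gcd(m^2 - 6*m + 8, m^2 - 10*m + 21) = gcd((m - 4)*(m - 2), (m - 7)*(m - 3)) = 1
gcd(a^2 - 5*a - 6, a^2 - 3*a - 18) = a - 6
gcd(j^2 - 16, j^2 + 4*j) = j + 4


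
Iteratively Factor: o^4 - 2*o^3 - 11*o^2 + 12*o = (o - 1)*(o^3 - o^2 - 12*o) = (o - 1)*(o + 3)*(o^2 - 4*o) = (o - 4)*(o - 1)*(o + 3)*(o)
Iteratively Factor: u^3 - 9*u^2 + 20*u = (u)*(u^2 - 9*u + 20) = u*(u - 5)*(u - 4)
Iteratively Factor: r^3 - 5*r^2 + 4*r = (r - 1)*(r^2 - 4*r) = r*(r - 1)*(r - 4)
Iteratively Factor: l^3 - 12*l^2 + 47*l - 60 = (l - 3)*(l^2 - 9*l + 20) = (l - 4)*(l - 3)*(l - 5)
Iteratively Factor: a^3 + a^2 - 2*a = (a + 2)*(a^2 - a) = (a - 1)*(a + 2)*(a)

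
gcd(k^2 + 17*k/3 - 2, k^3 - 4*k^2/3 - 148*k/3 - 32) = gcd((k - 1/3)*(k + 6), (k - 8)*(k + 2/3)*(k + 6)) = k + 6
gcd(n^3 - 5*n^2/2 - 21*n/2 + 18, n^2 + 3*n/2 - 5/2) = 1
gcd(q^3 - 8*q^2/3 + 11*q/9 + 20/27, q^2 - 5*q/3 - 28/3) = 1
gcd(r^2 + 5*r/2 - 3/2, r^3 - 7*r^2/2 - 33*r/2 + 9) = r^2 + 5*r/2 - 3/2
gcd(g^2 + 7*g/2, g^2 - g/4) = g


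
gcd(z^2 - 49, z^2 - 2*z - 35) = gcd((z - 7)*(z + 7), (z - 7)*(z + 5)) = z - 7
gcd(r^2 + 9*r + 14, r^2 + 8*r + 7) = r + 7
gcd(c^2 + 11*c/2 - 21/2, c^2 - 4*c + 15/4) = c - 3/2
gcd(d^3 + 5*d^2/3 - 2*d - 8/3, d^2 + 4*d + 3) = d + 1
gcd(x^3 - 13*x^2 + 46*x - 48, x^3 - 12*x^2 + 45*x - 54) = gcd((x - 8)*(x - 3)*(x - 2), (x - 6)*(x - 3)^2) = x - 3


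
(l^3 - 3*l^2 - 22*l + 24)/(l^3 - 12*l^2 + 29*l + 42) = (l^2 + 3*l - 4)/(l^2 - 6*l - 7)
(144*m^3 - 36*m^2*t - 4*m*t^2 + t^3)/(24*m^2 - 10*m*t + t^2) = 6*m + t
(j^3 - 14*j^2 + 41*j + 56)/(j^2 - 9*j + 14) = (j^2 - 7*j - 8)/(j - 2)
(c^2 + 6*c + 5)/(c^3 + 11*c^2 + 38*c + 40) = (c + 1)/(c^2 + 6*c + 8)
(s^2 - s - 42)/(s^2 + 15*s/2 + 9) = 2*(s - 7)/(2*s + 3)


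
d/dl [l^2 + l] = 2*l + 1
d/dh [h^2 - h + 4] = 2*h - 1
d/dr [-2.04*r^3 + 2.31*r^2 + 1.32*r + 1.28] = -6.12*r^2 + 4.62*r + 1.32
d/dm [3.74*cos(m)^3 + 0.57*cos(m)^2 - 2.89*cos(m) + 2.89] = (-11.22*cos(m)^2 - 1.14*cos(m) + 2.89)*sin(m)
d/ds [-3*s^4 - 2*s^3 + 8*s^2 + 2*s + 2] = -12*s^3 - 6*s^2 + 16*s + 2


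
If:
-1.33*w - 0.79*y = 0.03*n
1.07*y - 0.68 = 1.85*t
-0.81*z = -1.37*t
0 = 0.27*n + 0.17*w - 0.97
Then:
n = 0.387815491379739*z + 3.88545065737367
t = 0.591240875912409*z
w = -0.61594225101488*z - 0.465127514652305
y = 1.02223889760557*z + 0.635514018691589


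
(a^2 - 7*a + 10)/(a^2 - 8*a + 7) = (a^2 - 7*a + 10)/(a^2 - 8*a + 7)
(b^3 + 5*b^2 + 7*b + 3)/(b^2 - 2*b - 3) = (b^2 + 4*b + 3)/(b - 3)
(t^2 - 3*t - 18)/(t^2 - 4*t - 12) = (t + 3)/(t + 2)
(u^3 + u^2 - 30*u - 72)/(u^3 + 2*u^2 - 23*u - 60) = (u - 6)/(u - 5)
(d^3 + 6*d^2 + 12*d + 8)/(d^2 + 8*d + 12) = (d^2 + 4*d + 4)/(d + 6)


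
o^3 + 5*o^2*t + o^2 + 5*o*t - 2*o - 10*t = (o - 1)*(o + 2)*(o + 5*t)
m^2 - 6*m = m*(m - 6)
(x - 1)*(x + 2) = x^2 + x - 2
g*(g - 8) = g^2 - 8*g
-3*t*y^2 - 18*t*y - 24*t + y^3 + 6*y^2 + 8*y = (-3*t + y)*(y + 2)*(y + 4)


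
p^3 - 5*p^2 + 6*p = p*(p - 3)*(p - 2)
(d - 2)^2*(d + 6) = d^3 + 2*d^2 - 20*d + 24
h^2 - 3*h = h*(h - 3)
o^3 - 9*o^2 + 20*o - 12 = (o - 6)*(o - 2)*(o - 1)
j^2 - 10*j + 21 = (j - 7)*(j - 3)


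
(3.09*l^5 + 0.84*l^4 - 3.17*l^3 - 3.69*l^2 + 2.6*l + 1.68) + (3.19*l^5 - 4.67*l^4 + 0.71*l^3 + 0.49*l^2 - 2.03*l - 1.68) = 6.28*l^5 - 3.83*l^4 - 2.46*l^3 - 3.2*l^2 + 0.57*l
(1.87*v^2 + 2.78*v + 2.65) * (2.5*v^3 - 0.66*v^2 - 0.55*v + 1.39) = 4.675*v^5 + 5.7158*v^4 + 3.7617*v^3 - 0.6787*v^2 + 2.4067*v + 3.6835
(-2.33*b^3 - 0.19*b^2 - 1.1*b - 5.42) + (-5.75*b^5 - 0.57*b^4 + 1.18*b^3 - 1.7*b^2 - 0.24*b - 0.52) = -5.75*b^5 - 0.57*b^4 - 1.15*b^3 - 1.89*b^2 - 1.34*b - 5.94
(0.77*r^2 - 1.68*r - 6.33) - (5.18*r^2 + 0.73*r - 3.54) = -4.41*r^2 - 2.41*r - 2.79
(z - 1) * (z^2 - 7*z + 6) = z^3 - 8*z^2 + 13*z - 6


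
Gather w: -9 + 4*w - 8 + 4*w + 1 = 8*w - 16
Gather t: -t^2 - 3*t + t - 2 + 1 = -t^2 - 2*t - 1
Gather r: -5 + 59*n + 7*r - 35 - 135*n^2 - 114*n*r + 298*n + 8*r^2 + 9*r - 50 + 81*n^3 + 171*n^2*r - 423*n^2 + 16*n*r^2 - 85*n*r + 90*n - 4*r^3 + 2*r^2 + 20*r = 81*n^3 - 558*n^2 + 447*n - 4*r^3 + r^2*(16*n + 10) + r*(171*n^2 - 199*n + 36) - 90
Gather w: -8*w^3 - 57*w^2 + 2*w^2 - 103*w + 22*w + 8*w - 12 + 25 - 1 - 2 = -8*w^3 - 55*w^2 - 73*w + 10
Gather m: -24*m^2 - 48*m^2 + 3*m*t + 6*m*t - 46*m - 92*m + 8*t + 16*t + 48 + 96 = -72*m^2 + m*(9*t - 138) + 24*t + 144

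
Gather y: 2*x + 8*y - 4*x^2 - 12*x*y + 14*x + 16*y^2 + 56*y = -4*x^2 + 16*x + 16*y^2 + y*(64 - 12*x)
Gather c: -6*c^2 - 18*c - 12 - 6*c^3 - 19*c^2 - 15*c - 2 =-6*c^3 - 25*c^2 - 33*c - 14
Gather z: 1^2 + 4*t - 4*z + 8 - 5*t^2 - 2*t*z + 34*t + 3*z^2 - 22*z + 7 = -5*t^2 + 38*t + 3*z^2 + z*(-2*t - 26) + 16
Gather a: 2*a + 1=2*a + 1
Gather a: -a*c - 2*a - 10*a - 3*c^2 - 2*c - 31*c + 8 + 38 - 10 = a*(-c - 12) - 3*c^2 - 33*c + 36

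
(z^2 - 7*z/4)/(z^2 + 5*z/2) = (4*z - 7)/(2*(2*z + 5))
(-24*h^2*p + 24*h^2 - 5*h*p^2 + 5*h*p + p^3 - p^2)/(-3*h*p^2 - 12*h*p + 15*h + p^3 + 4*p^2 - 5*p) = (-24*h^2 - 5*h*p + p^2)/(-3*h*p - 15*h + p^2 + 5*p)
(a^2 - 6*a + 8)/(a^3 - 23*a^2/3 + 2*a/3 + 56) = 3*(a - 2)/(3*a^2 - 11*a - 42)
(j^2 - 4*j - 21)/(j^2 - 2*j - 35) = (j + 3)/(j + 5)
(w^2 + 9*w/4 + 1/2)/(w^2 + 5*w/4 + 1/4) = (w + 2)/(w + 1)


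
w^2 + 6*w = w*(w + 6)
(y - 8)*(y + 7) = y^2 - y - 56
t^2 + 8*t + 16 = (t + 4)^2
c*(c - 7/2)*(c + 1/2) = c^3 - 3*c^2 - 7*c/4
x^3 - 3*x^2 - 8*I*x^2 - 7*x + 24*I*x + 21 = (x - 3)*(x - 7*I)*(x - I)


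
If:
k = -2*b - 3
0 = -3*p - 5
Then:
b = -k/2 - 3/2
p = -5/3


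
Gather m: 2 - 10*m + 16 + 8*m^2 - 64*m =8*m^2 - 74*m + 18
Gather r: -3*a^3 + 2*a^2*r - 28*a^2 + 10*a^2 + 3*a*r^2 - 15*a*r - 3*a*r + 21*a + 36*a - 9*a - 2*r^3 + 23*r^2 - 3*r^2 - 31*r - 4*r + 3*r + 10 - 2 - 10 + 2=-3*a^3 - 18*a^2 + 48*a - 2*r^3 + r^2*(3*a + 20) + r*(2*a^2 - 18*a - 32)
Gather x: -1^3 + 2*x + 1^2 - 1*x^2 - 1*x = -x^2 + x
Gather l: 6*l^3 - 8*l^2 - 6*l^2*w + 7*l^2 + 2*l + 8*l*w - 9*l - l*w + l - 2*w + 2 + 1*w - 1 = 6*l^3 + l^2*(-6*w - 1) + l*(7*w - 6) - w + 1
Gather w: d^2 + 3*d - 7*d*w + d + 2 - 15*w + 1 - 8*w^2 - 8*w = d^2 + 4*d - 8*w^2 + w*(-7*d - 23) + 3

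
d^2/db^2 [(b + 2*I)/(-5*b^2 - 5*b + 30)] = 2*(-(b + 2*I)*(2*b + 1)^2 + (3*b + 1 + 2*I)*(b^2 + b - 6))/(5*(b^2 + b - 6)^3)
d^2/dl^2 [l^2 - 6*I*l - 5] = 2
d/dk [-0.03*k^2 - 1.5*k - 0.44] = -0.06*k - 1.5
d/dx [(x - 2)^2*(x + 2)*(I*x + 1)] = 4*I*x^3 + x^2*(3 - 6*I) + x*(-4 - 8*I) - 4 + 8*I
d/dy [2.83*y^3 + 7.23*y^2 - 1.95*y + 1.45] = 8.49*y^2 + 14.46*y - 1.95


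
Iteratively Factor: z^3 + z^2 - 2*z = (z - 1)*(z^2 + 2*z) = (z - 1)*(z + 2)*(z)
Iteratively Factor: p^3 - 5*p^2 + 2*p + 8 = (p - 4)*(p^2 - p - 2) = (p - 4)*(p - 2)*(p + 1)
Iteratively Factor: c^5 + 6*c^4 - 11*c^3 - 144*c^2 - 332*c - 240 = (c + 4)*(c^4 + 2*c^3 - 19*c^2 - 68*c - 60) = (c - 5)*(c + 4)*(c^3 + 7*c^2 + 16*c + 12) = (c - 5)*(c + 2)*(c + 4)*(c^2 + 5*c + 6) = (c - 5)*(c + 2)*(c + 3)*(c + 4)*(c + 2)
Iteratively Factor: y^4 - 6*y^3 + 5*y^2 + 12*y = (y)*(y^3 - 6*y^2 + 5*y + 12) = y*(y + 1)*(y^2 - 7*y + 12) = y*(y - 4)*(y + 1)*(y - 3)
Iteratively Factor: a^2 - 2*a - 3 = (a - 3)*(a + 1)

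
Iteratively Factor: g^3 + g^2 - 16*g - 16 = (g - 4)*(g^2 + 5*g + 4) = (g - 4)*(g + 4)*(g + 1)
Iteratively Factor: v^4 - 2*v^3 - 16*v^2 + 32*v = (v - 2)*(v^3 - 16*v) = (v - 2)*(v + 4)*(v^2 - 4*v) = v*(v - 2)*(v + 4)*(v - 4)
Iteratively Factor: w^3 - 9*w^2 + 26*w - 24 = (w - 2)*(w^2 - 7*w + 12) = (w - 4)*(w - 2)*(w - 3)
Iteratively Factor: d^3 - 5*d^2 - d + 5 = (d - 1)*(d^2 - 4*d - 5) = (d - 1)*(d + 1)*(d - 5)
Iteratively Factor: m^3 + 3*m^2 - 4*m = (m)*(m^2 + 3*m - 4) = m*(m - 1)*(m + 4)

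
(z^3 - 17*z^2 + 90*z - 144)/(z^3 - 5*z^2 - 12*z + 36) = (z^2 - 11*z + 24)/(z^2 + z - 6)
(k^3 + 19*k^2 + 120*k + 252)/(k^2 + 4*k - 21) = (k^2 + 12*k + 36)/(k - 3)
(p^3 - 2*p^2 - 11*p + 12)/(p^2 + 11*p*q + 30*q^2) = (p^3 - 2*p^2 - 11*p + 12)/(p^2 + 11*p*q + 30*q^2)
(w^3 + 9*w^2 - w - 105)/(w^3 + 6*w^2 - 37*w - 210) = (w - 3)/(w - 6)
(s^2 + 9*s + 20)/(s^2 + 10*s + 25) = (s + 4)/(s + 5)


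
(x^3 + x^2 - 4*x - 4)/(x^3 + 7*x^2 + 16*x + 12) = (x^2 - x - 2)/(x^2 + 5*x + 6)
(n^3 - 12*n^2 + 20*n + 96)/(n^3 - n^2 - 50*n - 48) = (n^2 - 4*n - 12)/(n^2 + 7*n + 6)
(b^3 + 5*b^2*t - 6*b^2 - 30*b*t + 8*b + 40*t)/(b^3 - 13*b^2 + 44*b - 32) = (b^2 + 5*b*t - 2*b - 10*t)/(b^2 - 9*b + 8)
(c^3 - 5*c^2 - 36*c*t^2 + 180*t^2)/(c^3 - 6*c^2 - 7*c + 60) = (c^2 - 36*t^2)/(c^2 - c - 12)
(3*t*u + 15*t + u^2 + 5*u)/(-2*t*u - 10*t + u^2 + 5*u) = (-3*t - u)/(2*t - u)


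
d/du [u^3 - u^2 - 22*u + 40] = 3*u^2 - 2*u - 22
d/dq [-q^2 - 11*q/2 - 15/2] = -2*q - 11/2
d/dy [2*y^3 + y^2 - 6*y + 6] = 6*y^2 + 2*y - 6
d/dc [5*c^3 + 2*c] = 15*c^2 + 2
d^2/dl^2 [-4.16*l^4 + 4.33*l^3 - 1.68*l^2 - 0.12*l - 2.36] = -49.92*l^2 + 25.98*l - 3.36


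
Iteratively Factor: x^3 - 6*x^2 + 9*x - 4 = (x - 1)*(x^2 - 5*x + 4) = (x - 4)*(x - 1)*(x - 1)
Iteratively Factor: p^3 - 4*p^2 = (p - 4)*(p^2) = p*(p - 4)*(p)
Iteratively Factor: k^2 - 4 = (k + 2)*(k - 2)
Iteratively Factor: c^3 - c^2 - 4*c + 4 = (c + 2)*(c^2 - 3*c + 2) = (c - 2)*(c + 2)*(c - 1)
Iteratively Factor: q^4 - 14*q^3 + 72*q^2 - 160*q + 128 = (q - 4)*(q^3 - 10*q^2 + 32*q - 32) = (q - 4)*(q - 2)*(q^2 - 8*q + 16) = (q - 4)^2*(q - 2)*(q - 4)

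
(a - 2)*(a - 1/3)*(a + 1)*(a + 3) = a^4 + 5*a^3/3 - 17*a^2/3 - 13*a/3 + 2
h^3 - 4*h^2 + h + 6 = (h - 3)*(h - 2)*(h + 1)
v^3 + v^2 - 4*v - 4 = (v - 2)*(v + 1)*(v + 2)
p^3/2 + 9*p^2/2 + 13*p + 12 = (p/2 + 1)*(p + 3)*(p + 4)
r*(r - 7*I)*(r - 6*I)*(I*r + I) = I*r^4 + 13*r^3 + I*r^3 + 13*r^2 - 42*I*r^2 - 42*I*r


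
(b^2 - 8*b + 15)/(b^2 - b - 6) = (b - 5)/(b + 2)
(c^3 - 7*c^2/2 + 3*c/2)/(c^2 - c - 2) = c*(-2*c^2 + 7*c - 3)/(2*(-c^2 + c + 2))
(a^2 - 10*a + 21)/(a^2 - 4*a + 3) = (a - 7)/(a - 1)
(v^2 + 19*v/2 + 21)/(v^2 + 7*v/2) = (v + 6)/v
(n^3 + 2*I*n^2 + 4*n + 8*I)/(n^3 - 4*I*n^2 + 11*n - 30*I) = (n^2 + 4*I*n - 4)/(n^2 - 2*I*n + 15)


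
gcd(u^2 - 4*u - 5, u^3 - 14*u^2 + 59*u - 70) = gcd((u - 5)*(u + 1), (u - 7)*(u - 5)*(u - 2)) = u - 5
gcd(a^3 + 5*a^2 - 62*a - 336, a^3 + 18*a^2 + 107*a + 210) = a^2 + 13*a + 42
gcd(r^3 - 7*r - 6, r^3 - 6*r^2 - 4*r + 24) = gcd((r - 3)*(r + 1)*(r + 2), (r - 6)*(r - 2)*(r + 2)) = r + 2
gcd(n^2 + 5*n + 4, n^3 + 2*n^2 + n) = n + 1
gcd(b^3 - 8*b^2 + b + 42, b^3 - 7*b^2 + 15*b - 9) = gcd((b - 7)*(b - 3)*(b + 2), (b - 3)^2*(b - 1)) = b - 3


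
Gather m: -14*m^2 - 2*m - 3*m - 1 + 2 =-14*m^2 - 5*m + 1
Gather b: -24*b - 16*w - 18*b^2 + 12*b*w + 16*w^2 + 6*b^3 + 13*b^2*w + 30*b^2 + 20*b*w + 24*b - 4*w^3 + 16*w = 6*b^3 + b^2*(13*w + 12) + 32*b*w - 4*w^3 + 16*w^2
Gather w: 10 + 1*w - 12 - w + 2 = 0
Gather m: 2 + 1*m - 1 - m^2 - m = 1 - m^2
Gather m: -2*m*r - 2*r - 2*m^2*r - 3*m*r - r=-2*m^2*r - 5*m*r - 3*r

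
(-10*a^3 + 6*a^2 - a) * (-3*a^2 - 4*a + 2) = 30*a^5 + 22*a^4 - 41*a^3 + 16*a^2 - 2*a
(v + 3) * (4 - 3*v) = -3*v^2 - 5*v + 12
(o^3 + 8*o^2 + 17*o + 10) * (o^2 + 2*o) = o^5 + 10*o^4 + 33*o^3 + 44*o^2 + 20*o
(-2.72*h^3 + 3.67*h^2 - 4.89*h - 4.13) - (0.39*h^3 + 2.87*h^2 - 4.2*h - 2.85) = -3.11*h^3 + 0.8*h^2 - 0.69*h - 1.28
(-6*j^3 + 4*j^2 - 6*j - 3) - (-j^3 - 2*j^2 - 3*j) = -5*j^3 + 6*j^2 - 3*j - 3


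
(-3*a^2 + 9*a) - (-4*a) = -3*a^2 + 13*a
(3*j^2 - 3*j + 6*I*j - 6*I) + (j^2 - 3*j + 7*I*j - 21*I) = 4*j^2 - 6*j + 13*I*j - 27*I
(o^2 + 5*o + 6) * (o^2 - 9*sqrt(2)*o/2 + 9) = o^4 - 9*sqrt(2)*o^3/2 + 5*o^3 - 45*sqrt(2)*o^2/2 + 15*o^2 - 27*sqrt(2)*o + 45*o + 54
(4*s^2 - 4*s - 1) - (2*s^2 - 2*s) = 2*s^2 - 2*s - 1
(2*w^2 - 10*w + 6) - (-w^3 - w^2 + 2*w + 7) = w^3 + 3*w^2 - 12*w - 1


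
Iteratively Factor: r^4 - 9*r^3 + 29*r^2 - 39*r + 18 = (r - 3)*(r^3 - 6*r^2 + 11*r - 6) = (r - 3)*(r - 2)*(r^2 - 4*r + 3) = (r - 3)*(r - 2)*(r - 1)*(r - 3)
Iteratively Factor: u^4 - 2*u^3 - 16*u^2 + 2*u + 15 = (u - 1)*(u^3 - u^2 - 17*u - 15) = (u - 1)*(u + 3)*(u^2 - 4*u - 5) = (u - 1)*(u + 1)*(u + 3)*(u - 5)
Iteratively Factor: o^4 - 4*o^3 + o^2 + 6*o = (o - 3)*(o^3 - o^2 - 2*o) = o*(o - 3)*(o^2 - o - 2) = o*(o - 3)*(o + 1)*(o - 2)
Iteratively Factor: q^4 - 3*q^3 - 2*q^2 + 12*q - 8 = (q - 2)*(q^3 - q^2 - 4*q + 4) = (q - 2)*(q - 1)*(q^2 - 4) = (q - 2)^2*(q - 1)*(q + 2)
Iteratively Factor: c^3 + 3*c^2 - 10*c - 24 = (c + 2)*(c^2 + c - 12) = (c - 3)*(c + 2)*(c + 4)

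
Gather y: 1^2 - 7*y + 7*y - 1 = 0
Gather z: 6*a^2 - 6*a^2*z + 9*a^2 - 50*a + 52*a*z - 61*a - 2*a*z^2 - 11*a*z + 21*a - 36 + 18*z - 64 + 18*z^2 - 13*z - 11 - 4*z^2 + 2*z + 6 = 15*a^2 - 90*a + z^2*(14 - 2*a) + z*(-6*a^2 + 41*a + 7) - 105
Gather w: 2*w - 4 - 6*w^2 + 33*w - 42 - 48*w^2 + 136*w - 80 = -54*w^2 + 171*w - 126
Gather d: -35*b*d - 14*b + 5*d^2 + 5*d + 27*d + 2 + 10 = -14*b + 5*d^2 + d*(32 - 35*b) + 12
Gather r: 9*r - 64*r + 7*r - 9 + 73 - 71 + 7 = -48*r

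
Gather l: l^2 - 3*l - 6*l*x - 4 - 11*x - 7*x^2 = l^2 + l*(-6*x - 3) - 7*x^2 - 11*x - 4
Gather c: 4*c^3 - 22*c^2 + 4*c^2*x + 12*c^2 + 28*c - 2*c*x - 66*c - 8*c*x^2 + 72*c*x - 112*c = 4*c^3 + c^2*(4*x - 10) + c*(-8*x^2 + 70*x - 150)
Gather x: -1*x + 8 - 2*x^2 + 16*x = -2*x^2 + 15*x + 8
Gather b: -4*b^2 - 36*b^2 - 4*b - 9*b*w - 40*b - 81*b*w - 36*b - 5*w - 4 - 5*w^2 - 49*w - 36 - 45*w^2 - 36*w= -40*b^2 + b*(-90*w - 80) - 50*w^2 - 90*w - 40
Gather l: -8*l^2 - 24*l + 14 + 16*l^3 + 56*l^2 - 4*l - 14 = 16*l^3 + 48*l^2 - 28*l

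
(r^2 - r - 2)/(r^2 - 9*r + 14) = (r + 1)/(r - 7)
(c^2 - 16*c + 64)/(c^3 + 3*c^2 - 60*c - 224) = (c - 8)/(c^2 + 11*c + 28)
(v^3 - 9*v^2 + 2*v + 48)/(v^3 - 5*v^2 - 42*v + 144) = (v + 2)/(v + 6)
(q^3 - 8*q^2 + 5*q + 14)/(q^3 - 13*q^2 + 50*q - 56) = (q + 1)/(q - 4)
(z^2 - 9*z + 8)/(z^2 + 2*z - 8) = (z^2 - 9*z + 8)/(z^2 + 2*z - 8)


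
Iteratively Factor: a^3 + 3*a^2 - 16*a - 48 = (a + 4)*(a^2 - a - 12) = (a + 3)*(a + 4)*(a - 4)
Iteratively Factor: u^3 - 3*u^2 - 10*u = (u)*(u^2 - 3*u - 10) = u*(u + 2)*(u - 5)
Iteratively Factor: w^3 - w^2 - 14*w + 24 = (w + 4)*(w^2 - 5*w + 6) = (w - 2)*(w + 4)*(w - 3)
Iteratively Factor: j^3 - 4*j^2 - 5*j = (j + 1)*(j^2 - 5*j) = j*(j + 1)*(j - 5)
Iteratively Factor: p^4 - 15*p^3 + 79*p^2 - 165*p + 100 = (p - 4)*(p^3 - 11*p^2 + 35*p - 25) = (p - 5)*(p - 4)*(p^2 - 6*p + 5) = (p - 5)^2*(p - 4)*(p - 1)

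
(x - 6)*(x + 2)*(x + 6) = x^3 + 2*x^2 - 36*x - 72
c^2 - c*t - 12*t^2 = (c - 4*t)*(c + 3*t)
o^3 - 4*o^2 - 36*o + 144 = (o - 6)*(o - 4)*(o + 6)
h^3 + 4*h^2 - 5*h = h*(h - 1)*(h + 5)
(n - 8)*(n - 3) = n^2 - 11*n + 24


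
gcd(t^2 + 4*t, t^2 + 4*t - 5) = 1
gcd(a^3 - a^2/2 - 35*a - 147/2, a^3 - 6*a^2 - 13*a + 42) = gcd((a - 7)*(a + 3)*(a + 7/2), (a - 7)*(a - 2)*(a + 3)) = a^2 - 4*a - 21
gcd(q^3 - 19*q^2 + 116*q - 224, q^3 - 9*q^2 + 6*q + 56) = q^2 - 11*q + 28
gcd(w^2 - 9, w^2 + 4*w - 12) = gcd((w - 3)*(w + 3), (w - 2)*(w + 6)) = 1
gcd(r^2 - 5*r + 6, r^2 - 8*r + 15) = r - 3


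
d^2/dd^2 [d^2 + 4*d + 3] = 2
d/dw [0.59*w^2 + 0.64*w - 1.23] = 1.18*w + 0.64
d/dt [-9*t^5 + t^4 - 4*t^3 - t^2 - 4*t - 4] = -45*t^4 + 4*t^3 - 12*t^2 - 2*t - 4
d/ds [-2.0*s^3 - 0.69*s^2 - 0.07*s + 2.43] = -6.0*s^2 - 1.38*s - 0.07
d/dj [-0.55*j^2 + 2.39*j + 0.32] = 2.39 - 1.1*j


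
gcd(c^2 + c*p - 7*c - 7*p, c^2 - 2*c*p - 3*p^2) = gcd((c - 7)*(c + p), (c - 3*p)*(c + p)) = c + p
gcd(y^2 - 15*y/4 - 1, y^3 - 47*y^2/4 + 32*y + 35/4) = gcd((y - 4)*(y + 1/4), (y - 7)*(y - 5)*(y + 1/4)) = y + 1/4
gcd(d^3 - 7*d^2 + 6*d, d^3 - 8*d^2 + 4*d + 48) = d - 6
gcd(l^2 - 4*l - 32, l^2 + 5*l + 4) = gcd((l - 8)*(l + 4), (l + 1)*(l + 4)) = l + 4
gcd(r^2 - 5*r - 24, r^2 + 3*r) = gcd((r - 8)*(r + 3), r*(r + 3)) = r + 3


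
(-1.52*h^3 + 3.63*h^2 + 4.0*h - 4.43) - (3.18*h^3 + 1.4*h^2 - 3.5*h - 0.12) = -4.7*h^3 + 2.23*h^2 + 7.5*h - 4.31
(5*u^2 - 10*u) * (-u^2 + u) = -5*u^4 + 15*u^3 - 10*u^2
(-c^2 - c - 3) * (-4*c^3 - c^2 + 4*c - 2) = 4*c^5 + 5*c^4 + 9*c^3 + c^2 - 10*c + 6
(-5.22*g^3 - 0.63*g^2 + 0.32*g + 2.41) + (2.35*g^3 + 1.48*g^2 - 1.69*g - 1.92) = -2.87*g^3 + 0.85*g^2 - 1.37*g + 0.49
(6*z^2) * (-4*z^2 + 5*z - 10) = -24*z^4 + 30*z^3 - 60*z^2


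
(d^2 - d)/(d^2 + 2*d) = (d - 1)/(d + 2)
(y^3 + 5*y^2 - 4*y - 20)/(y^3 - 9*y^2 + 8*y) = (y^3 + 5*y^2 - 4*y - 20)/(y*(y^2 - 9*y + 8))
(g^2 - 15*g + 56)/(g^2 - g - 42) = (g - 8)/(g + 6)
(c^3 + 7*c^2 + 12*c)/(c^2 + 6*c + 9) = c*(c + 4)/(c + 3)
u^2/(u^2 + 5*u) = u/(u + 5)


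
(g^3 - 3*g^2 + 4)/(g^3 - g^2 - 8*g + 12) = (g + 1)/(g + 3)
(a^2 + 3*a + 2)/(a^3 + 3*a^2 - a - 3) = (a + 2)/(a^2 + 2*a - 3)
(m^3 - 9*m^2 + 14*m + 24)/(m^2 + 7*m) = (m^3 - 9*m^2 + 14*m + 24)/(m*(m + 7))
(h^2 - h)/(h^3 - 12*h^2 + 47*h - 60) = h*(h - 1)/(h^3 - 12*h^2 + 47*h - 60)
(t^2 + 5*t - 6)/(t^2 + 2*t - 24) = (t - 1)/(t - 4)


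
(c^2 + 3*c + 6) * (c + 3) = c^3 + 6*c^2 + 15*c + 18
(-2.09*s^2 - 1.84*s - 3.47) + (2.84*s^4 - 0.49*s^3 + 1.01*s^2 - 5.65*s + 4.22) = 2.84*s^4 - 0.49*s^3 - 1.08*s^2 - 7.49*s + 0.75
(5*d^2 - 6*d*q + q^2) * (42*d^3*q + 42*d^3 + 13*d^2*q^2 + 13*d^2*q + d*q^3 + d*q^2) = 210*d^5*q + 210*d^5 - 187*d^4*q^2 - 187*d^4*q - 31*d^3*q^3 - 31*d^3*q^2 + 7*d^2*q^4 + 7*d^2*q^3 + d*q^5 + d*q^4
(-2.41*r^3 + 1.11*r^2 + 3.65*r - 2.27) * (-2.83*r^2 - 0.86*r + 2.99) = 6.8203*r^5 - 1.0687*r^4 - 18.49*r^3 + 6.604*r^2 + 12.8657*r - 6.7873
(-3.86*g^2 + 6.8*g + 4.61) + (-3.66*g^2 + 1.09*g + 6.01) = -7.52*g^2 + 7.89*g + 10.62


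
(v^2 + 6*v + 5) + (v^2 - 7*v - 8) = 2*v^2 - v - 3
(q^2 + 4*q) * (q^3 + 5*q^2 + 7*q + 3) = q^5 + 9*q^4 + 27*q^3 + 31*q^2 + 12*q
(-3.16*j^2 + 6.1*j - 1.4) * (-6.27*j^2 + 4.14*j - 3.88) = 19.8132*j^4 - 51.3294*j^3 + 46.2928*j^2 - 29.464*j + 5.432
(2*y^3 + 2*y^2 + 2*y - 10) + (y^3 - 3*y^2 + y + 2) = 3*y^3 - y^2 + 3*y - 8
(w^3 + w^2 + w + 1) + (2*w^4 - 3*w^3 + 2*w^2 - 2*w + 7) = 2*w^4 - 2*w^3 + 3*w^2 - w + 8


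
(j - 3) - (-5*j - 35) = 6*j + 32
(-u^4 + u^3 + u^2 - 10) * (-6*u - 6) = 6*u^5 - 12*u^3 - 6*u^2 + 60*u + 60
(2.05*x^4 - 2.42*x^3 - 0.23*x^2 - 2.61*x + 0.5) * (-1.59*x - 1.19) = -3.2595*x^5 + 1.4083*x^4 + 3.2455*x^3 + 4.4236*x^2 + 2.3109*x - 0.595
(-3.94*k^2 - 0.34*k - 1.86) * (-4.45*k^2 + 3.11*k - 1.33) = 17.533*k^4 - 10.7404*k^3 + 12.4598*k^2 - 5.3324*k + 2.4738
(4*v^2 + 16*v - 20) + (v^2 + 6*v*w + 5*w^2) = 5*v^2 + 6*v*w + 16*v + 5*w^2 - 20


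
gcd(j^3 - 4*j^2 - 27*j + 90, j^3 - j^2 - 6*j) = j - 3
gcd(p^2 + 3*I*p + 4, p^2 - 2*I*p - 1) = p - I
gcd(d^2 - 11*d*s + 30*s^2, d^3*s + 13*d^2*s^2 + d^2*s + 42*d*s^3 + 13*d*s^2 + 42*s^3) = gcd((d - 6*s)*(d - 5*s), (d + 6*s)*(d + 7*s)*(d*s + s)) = 1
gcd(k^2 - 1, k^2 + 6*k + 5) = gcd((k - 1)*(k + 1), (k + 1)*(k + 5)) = k + 1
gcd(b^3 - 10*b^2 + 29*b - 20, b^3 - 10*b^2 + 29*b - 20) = b^3 - 10*b^2 + 29*b - 20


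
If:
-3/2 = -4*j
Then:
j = 3/8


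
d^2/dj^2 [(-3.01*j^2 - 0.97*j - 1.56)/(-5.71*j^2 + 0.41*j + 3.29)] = (-1.13686837721616e-13*j^4 + 77.345376*j^3 + 644.44773*j^2 + 87.421242*j + 121.680696)/(186.169411*j^6 - 40.103043*j^5 - 318.922914*j^4 + 46.144393*j^3 + 183.757686*j^2 - 13.313643*j - 35.611289)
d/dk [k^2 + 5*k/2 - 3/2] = 2*k + 5/2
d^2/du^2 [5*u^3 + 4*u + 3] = 30*u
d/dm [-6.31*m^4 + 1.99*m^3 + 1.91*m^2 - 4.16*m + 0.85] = -25.24*m^3 + 5.97*m^2 + 3.82*m - 4.16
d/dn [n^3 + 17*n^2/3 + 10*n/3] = 3*n^2 + 34*n/3 + 10/3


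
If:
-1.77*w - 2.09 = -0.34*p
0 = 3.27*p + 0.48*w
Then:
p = 0.17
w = -1.15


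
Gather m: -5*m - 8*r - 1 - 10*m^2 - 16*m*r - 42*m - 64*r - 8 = -10*m^2 + m*(-16*r - 47) - 72*r - 9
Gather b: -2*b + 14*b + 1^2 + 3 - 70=12*b - 66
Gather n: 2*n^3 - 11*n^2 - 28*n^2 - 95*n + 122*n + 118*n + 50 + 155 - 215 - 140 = 2*n^3 - 39*n^2 + 145*n - 150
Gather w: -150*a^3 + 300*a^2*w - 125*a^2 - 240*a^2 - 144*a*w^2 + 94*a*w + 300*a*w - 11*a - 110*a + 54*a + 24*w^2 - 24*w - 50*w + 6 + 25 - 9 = -150*a^3 - 365*a^2 - 67*a + w^2*(24 - 144*a) + w*(300*a^2 + 394*a - 74) + 22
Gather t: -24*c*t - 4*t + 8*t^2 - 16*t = 8*t^2 + t*(-24*c - 20)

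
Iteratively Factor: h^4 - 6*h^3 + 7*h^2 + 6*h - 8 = (h - 1)*(h^3 - 5*h^2 + 2*h + 8) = (h - 1)*(h + 1)*(h^2 - 6*h + 8) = (h - 2)*(h - 1)*(h + 1)*(h - 4)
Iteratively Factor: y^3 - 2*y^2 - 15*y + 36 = (y - 3)*(y^2 + y - 12) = (y - 3)*(y + 4)*(y - 3)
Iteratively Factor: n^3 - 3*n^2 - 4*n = (n + 1)*(n^2 - 4*n) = n*(n + 1)*(n - 4)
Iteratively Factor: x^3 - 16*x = (x)*(x^2 - 16) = x*(x + 4)*(x - 4)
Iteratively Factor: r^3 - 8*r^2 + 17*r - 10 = (r - 2)*(r^2 - 6*r + 5) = (r - 2)*(r - 1)*(r - 5)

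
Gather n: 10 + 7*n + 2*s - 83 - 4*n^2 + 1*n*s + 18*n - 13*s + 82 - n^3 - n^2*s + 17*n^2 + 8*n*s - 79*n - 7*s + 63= -n^3 + n^2*(13 - s) + n*(9*s - 54) - 18*s + 72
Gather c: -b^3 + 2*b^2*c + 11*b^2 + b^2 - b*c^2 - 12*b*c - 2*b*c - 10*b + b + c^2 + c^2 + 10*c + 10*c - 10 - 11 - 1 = -b^3 + 12*b^2 - 9*b + c^2*(2 - b) + c*(2*b^2 - 14*b + 20) - 22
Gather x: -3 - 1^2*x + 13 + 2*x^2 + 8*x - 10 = 2*x^2 + 7*x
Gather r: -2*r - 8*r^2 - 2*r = -8*r^2 - 4*r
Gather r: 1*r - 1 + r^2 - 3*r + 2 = r^2 - 2*r + 1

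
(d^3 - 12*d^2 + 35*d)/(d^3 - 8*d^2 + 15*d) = (d - 7)/(d - 3)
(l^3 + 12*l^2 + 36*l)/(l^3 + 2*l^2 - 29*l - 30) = l*(l + 6)/(l^2 - 4*l - 5)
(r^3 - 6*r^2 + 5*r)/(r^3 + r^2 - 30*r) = (r - 1)/(r + 6)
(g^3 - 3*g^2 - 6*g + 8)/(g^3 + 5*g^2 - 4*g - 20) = (g^2 - 5*g + 4)/(g^2 + 3*g - 10)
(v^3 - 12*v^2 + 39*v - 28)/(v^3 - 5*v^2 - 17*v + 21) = (v - 4)/(v + 3)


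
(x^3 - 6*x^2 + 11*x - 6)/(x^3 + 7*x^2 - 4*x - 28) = (x^2 - 4*x + 3)/(x^2 + 9*x + 14)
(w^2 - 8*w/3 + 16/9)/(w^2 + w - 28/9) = (3*w - 4)/(3*w + 7)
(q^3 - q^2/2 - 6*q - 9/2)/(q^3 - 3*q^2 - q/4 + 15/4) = 2*(2*q^2 - 3*q - 9)/(4*q^2 - 16*q + 15)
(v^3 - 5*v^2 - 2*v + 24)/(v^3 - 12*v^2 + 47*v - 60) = (v + 2)/(v - 5)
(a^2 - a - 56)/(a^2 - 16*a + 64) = (a + 7)/(a - 8)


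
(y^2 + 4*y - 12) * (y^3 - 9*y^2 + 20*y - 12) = y^5 - 5*y^4 - 28*y^3 + 176*y^2 - 288*y + 144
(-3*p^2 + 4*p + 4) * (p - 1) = -3*p^3 + 7*p^2 - 4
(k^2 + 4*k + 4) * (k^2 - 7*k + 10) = k^4 - 3*k^3 - 14*k^2 + 12*k + 40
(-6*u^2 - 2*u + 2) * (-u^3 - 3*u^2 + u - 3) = 6*u^5 + 20*u^4 - 2*u^3 + 10*u^2 + 8*u - 6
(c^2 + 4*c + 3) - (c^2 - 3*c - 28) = 7*c + 31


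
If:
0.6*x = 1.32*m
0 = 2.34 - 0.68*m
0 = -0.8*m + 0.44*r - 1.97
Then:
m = 3.44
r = 10.73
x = 7.57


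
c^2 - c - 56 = (c - 8)*(c + 7)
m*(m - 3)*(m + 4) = m^3 + m^2 - 12*m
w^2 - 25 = (w - 5)*(w + 5)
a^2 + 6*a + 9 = (a + 3)^2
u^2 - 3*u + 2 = (u - 2)*(u - 1)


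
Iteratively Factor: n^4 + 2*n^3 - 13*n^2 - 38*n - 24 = (n + 1)*(n^3 + n^2 - 14*n - 24) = (n - 4)*(n + 1)*(n^2 + 5*n + 6) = (n - 4)*(n + 1)*(n + 2)*(n + 3)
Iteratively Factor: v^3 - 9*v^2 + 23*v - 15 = (v - 3)*(v^2 - 6*v + 5) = (v - 5)*(v - 3)*(v - 1)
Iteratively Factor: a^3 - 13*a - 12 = (a + 3)*(a^2 - 3*a - 4) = (a - 4)*(a + 3)*(a + 1)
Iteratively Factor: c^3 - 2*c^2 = (c)*(c^2 - 2*c) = c^2*(c - 2)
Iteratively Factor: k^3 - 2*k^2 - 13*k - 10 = (k + 2)*(k^2 - 4*k - 5) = (k + 1)*(k + 2)*(k - 5)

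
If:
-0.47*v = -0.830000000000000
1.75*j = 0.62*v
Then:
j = 0.63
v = 1.77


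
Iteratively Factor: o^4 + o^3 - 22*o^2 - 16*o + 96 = (o - 2)*(o^3 + 3*o^2 - 16*o - 48) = (o - 4)*(o - 2)*(o^2 + 7*o + 12) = (o - 4)*(o - 2)*(o + 3)*(o + 4)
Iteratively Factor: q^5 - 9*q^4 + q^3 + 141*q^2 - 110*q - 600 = (q + 3)*(q^4 - 12*q^3 + 37*q^2 + 30*q - 200) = (q - 5)*(q + 3)*(q^3 - 7*q^2 + 2*q + 40) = (q - 5)*(q - 4)*(q + 3)*(q^2 - 3*q - 10) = (q - 5)*(q - 4)*(q + 2)*(q + 3)*(q - 5)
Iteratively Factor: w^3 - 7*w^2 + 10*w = (w - 2)*(w^2 - 5*w) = (w - 5)*(w - 2)*(w)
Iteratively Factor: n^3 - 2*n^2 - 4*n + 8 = (n + 2)*(n^2 - 4*n + 4) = (n - 2)*(n + 2)*(n - 2)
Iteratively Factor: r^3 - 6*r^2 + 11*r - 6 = (r - 1)*(r^2 - 5*r + 6) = (r - 3)*(r - 1)*(r - 2)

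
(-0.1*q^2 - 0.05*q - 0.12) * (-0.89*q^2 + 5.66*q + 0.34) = 0.089*q^4 - 0.5215*q^3 - 0.2102*q^2 - 0.6962*q - 0.0408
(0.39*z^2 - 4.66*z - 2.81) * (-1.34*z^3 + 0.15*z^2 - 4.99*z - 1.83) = -0.5226*z^5 + 6.3029*z^4 + 1.1203*z^3 + 22.1182*z^2 + 22.5497*z + 5.1423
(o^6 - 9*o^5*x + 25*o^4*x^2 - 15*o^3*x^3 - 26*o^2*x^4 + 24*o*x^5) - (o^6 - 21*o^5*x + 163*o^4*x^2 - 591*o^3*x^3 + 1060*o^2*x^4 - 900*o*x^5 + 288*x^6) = 12*o^5*x - 138*o^4*x^2 + 576*o^3*x^3 - 1086*o^2*x^4 + 924*o*x^5 - 288*x^6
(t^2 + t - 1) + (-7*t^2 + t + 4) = -6*t^2 + 2*t + 3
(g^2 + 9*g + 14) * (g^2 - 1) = g^4 + 9*g^3 + 13*g^2 - 9*g - 14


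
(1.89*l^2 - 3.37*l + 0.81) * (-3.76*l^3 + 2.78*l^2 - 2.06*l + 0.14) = -7.1064*l^5 + 17.9254*l^4 - 16.3076*l^3 + 9.4586*l^2 - 2.1404*l + 0.1134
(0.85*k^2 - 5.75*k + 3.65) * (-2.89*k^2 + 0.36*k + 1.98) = -2.4565*k^4 + 16.9235*k^3 - 10.9355*k^2 - 10.071*k + 7.227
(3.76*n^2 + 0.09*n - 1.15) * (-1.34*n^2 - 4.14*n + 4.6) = -5.0384*n^4 - 15.687*n^3 + 18.4644*n^2 + 5.175*n - 5.29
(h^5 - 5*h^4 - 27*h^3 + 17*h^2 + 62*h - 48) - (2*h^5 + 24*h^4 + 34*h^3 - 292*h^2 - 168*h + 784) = -h^5 - 29*h^4 - 61*h^3 + 309*h^2 + 230*h - 832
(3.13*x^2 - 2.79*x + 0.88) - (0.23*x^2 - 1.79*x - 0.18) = 2.9*x^2 - 1.0*x + 1.06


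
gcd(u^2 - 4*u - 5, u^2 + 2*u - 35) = u - 5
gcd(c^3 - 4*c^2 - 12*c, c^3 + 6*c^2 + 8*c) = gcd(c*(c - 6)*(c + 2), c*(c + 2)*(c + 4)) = c^2 + 2*c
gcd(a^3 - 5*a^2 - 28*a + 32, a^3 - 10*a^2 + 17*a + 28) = 1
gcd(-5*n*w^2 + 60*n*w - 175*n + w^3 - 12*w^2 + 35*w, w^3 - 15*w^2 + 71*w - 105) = w^2 - 12*w + 35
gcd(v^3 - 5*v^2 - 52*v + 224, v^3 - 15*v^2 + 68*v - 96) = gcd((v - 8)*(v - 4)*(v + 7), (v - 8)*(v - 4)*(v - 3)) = v^2 - 12*v + 32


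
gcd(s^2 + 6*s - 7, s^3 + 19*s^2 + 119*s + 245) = s + 7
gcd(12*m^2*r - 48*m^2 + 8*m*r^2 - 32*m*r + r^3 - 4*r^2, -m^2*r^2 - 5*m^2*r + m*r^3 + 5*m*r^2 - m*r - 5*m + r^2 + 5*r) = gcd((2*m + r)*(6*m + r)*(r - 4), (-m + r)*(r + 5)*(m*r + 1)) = 1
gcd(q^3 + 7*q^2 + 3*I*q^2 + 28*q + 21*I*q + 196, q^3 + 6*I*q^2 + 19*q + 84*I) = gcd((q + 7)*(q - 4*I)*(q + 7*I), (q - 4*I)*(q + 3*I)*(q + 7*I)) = q^2 + 3*I*q + 28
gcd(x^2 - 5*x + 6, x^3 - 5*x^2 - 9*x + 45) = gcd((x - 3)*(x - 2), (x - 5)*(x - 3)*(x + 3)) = x - 3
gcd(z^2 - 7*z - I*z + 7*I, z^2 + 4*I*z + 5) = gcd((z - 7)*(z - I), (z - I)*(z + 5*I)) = z - I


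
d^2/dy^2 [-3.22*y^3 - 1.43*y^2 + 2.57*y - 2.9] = -19.32*y - 2.86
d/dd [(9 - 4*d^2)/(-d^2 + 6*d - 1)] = 2*(-12*d^2 + 13*d - 27)/(d^4 - 12*d^3 + 38*d^2 - 12*d + 1)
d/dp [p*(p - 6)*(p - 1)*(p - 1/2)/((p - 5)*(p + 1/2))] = 2*(4*p^5 - 42*p^4 + 115*p^3 + 33*p^2 - 95*p + 15)/(4*p^4 - 36*p^3 + 61*p^2 + 90*p + 25)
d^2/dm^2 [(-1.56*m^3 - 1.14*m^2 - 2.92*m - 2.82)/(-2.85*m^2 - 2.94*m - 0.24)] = (2.8421709430404e-14*m^5 - 2.8421709430404e-14*m^4 + 53.1652320000001*m^3 + 139.358556*m^2 + 130.328136*m + 40.902768)/(23.149125*m^6 + 71.64045*m^5 + 79.75098*m^4 + 37.477944*m^3 + 6.715872*m^2 + 0.508032*m + 0.013824)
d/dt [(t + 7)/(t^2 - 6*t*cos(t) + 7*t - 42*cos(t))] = -(6*sin(t) + 1)/(t - 6*cos(t))^2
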